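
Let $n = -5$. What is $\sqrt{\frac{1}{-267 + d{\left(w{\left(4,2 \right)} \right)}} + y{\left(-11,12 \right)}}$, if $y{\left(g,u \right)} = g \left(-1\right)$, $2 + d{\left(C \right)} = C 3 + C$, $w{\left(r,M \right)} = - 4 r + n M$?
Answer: $\frac{\sqrt{1530046}}{373} \approx 3.3162$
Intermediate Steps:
$w{\left(r,M \right)} = - 5 M - 4 r$ ($w{\left(r,M \right)} = - 4 r - 5 M = - 5 M - 4 r$)
$d{\left(C \right)} = -2 + 4 C$ ($d{\left(C \right)} = -2 + \left(C 3 + C\right) = -2 + \left(3 C + C\right) = -2 + 4 C$)
$y{\left(g,u \right)} = - g$
$\sqrt{\frac{1}{-267 + d{\left(w{\left(4,2 \right)} \right)}} + y{\left(-11,12 \right)}} = \sqrt{\frac{1}{-267 + \left(-2 + 4 \left(\left(-5\right) 2 - 16\right)\right)} - -11} = \sqrt{\frac{1}{-267 + \left(-2 + 4 \left(-10 - 16\right)\right)} + 11} = \sqrt{\frac{1}{-267 + \left(-2 + 4 \left(-26\right)\right)} + 11} = \sqrt{\frac{1}{-267 - 106} + 11} = \sqrt{\frac{1}{-373} + 11} = \sqrt{- \frac{1}{373} + 11} = \sqrt{\frac{4102}{373}} = \frac{\sqrt{1530046}}{373}$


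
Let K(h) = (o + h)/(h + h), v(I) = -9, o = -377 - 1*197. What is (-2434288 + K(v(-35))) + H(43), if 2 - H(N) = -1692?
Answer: -43786109/18 ≈ -2.4326e+6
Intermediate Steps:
o = -574 (o = -377 - 197 = -574)
H(N) = 1694 (H(N) = 2 - 1*(-1692) = 2 + 1692 = 1694)
K(h) = (-574 + h)/(2*h) (K(h) = (-574 + h)/(h + h) = (-574 + h)/((2*h)) = (-574 + h)*(1/(2*h)) = (-574 + h)/(2*h))
(-2434288 + K(v(-35))) + H(43) = (-2434288 + (½)*(-574 - 9)/(-9)) + 1694 = (-2434288 + (½)*(-⅑)*(-583)) + 1694 = (-2434288 + 583/18) + 1694 = -43816601/18 + 1694 = -43786109/18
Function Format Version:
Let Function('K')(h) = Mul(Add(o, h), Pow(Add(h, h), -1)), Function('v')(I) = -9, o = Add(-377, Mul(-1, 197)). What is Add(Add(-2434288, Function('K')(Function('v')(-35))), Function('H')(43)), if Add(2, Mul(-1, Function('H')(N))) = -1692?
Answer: Rational(-43786109, 18) ≈ -2.4326e+6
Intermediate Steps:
o = -574 (o = Add(-377, -197) = -574)
Function('H')(N) = 1694 (Function('H')(N) = Add(2, Mul(-1, -1692)) = Add(2, 1692) = 1694)
Function('K')(h) = Mul(Rational(1, 2), Pow(h, -1), Add(-574, h)) (Function('K')(h) = Mul(Add(-574, h), Pow(Add(h, h), -1)) = Mul(Add(-574, h), Pow(Mul(2, h), -1)) = Mul(Add(-574, h), Mul(Rational(1, 2), Pow(h, -1))) = Mul(Rational(1, 2), Pow(h, -1), Add(-574, h)))
Add(Add(-2434288, Function('K')(Function('v')(-35))), Function('H')(43)) = Add(Add(-2434288, Mul(Rational(1, 2), Pow(-9, -1), Add(-574, -9))), 1694) = Add(Add(-2434288, Mul(Rational(1, 2), Rational(-1, 9), -583)), 1694) = Add(Add(-2434288, Rational(583, 18)), 1694) = Add(Rational(-43816601, 18), 1694) = Rational(-43786109, 18)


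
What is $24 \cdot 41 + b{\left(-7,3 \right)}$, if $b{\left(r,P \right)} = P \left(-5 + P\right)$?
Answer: $978$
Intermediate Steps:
$24 \cdot 41 + b{\left(-7,3 \right)} = 24 \cdot 41 + 3 \left(-5 + 3\right) = 984 + 3 \left(-2\right) = 984 - 6 = 978$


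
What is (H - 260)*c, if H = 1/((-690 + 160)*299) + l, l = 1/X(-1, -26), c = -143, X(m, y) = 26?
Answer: 226578583/6095 ≈ 37175.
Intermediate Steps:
l = 1/26 ≈ 0.038462
H = 3047/79235 (H = 1/((-690 + 160)*299) + 1/26 = (1/299)/(-530) + 1/26 = -1/530*1/299 + 1/26 = -1/158470 + 1/26 = 3047/79235 ≈ 0.038455)
(H - 260)*c = (3047/79235 - 260)*(-143) = -20598053/79235*(-143) = 226578583/6095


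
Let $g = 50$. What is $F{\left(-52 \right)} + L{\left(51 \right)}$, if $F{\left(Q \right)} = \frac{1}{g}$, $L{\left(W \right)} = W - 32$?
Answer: $\frac{951}{50} \approx 19.02$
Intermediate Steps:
$L{\left(W \right)} = -32 + W$
$F{\left(Q \right)} = \frac{1}{50}$
$F{\left(-52 \right)} + L{\left(51 \right)} = \frac{1}{50} + \left(-32 + 51\right) = \frac{1}{50} + 19 = \frac{951}{50}$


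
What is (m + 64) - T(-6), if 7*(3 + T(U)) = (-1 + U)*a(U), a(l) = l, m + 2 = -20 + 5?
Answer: 44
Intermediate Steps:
m = -17 (m = -2 + (-20 + 5) = -2 - 15 = -17)
T(U) = -3 + U*(-1 + U)/7 (T(U) = -3 + ((-1 + U)*U)/7 = -3 + (U*(-1 + U))/7 = -3 + U*(-1 + U)/7)
(m + 64) - T(-6) = (-17 + 64) - (-3 - ⅐*(-6) + (⅐)*(-6)²) = 47 - (-3 + 6/7 + (⅐)*36) = 47 - (-3 + 6/7 + 36/7) = 47 - 1*3 = 47 - 3 = 44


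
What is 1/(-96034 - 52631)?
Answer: -1/148665 ≈ -6.7265e-6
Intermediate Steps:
1/(-96034 - 52631) = 1/(-148665) = -1/148665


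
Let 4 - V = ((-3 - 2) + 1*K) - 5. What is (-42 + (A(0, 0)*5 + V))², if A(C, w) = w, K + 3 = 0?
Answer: 625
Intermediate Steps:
K = -3 (K = -3 + 0 = -3)
V = 17 (V = 4 - (((-3 - 2) + 1*(-3)) - 5) = 4 - ((-5 - 3) - 5) = 4 - (-8 - 5) = 4 - 1*(-13) = 4 + 13 = 17)
(-42 + (A(0, 0)*5 + V))² = (-42 + (0*5 + 17))² = (-42 + (0 + 17))² = (-42 + 17)² = (-25)² = 625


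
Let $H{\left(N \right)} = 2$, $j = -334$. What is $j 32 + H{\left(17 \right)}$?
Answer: $-10686$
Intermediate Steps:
$j 32 + H{\left(17 \right)} = \left(-334\right) 32 + 2 = -10688 + 2 = -10686$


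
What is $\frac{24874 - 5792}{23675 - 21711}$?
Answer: $\frac{9541}{982} \approx 9.7159$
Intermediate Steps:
$\frac{24874 - 5792}{23675 - 21711} = \frac{19082}{1964} = 19082 \cdot \frac{1}{1964} = \frac{9541}{982}$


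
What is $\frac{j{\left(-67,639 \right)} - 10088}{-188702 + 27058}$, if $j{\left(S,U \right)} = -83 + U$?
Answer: $\frac{2383}{40411} \approx 0.058969$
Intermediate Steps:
$\frac{j{\left(-67,639 \right)} - 10088}{-188702 + 27058} = \frac{\left(-83 + 639\right) - 10088}{-188702 + 27058} = \frac{556 - 10088}{-161644} = \left(-9532\right) \left(- \frac{1}{161644}\right) = \frac{2383}{40411}$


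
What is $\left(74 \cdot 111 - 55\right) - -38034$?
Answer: $46193$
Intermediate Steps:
$\left(74 \cdot 111 - 55\right) - -38034 = \left(8214 - 55\right) + 38034 = 8159 + 38034 = 46193$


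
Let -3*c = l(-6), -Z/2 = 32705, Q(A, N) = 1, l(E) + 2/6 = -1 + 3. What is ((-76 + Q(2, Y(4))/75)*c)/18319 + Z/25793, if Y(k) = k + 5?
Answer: -161616187343/63787765545 ≈ -2.5337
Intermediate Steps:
Y(k) = 5 + k
l(E) = 5/3 (l(E) = -⅓ + (-1 + 3) = -⅓ + 2 = 5/3)
Z = -65410 (Z = -2*32705 = -65410)
c = -5/9 (c = -⅓*5/3 = -5/9 ≈ -0.55556)
((-76 + Q(2, Y(4))/75)*c)/18319 + Z/25793 = ((-76 + 1/75)*(-5/9))/18319 - 65410/25793 = ((-76 + 1*(1/75))*(-5/9))*(1/18319) - 65410*1/25793 = ((-76 + 1/75)*(-5/9))*(1/18319) - 65410/25793 = -5699/75*(-5/9)*(1/18319) - 65410/25793 = (5699/135)*(1/18319) - 65410/25793 = 5699/2473065 - 65410/25793 = -161616187343/63787765545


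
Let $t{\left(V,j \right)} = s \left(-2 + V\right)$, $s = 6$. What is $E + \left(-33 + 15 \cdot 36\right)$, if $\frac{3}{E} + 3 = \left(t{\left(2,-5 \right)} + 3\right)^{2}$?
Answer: $\frac{1015}{2} \approx 507.5$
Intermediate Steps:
$t{\left(V,j \right)} = -12 + 6 V$ ($t{\left(V,j \right)} = 6 \left(-2 + V\right) = -12 + 6 V$)
$E = \frac{1}{2}$ ($E = \frac{3}{-3 + \left(\left(-12 + 6 \cdot 2\right) + 3\right)^{2}} = \frac{3}{-3 + \left(\left(-12 + 12\right) + 3\right)^{2}} = \frac{3}{-3 + \left(0 + 3\right)^{2}} = \frac{3}{-3 + 3^{2}} = \frac{3}{-3 + 9} = \frac{3}{6} = 3 \cdot \frac{1}{6} = \frac{1}{2} \approx 0.5$)
$E + \left(-33 + 15 \cdot 36\right) = \frac{1}{2} + \left(-33 + 15 \cdot 36\right) = \frac{1}{2} + \left(-33 + 540\right) = \frac{1}{2} + 507 = \frac{1015}{2}$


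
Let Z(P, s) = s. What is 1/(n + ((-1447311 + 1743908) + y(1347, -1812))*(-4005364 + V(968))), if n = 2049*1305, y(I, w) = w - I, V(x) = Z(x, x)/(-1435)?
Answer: -1435/1686589258991829 ≈ -8.5083e-13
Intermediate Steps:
V(x) = -x/1435 (V(x) = x/(-1435) = x*(-1/1435) = -x/1435)
n = 2673945
1/(n + ((-1447311 + 1743908) + y(1347, -1812))*(-4005364 + V(968))) = 1/(2673945 + ((-1447311 + 1743908) + (-1812 - 1*1347))*(-4005364 - 1/1435*968)) = 1/(2673945 + (296597 + (-1812 - 1347))*(-4005364 - 968/1435)) = 1/(2673945 + (296597 - 3159)*(-5747698308/1435)) = 1/(2673945 + 293438*(-5747698308/1435)) = 1/(2673945 - 1686593096102904/1435) = 1/(-1686589258991829/1435) = -1435/1686589258991829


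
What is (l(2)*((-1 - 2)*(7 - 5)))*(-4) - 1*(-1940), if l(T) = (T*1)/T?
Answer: 1964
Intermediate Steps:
l(T) = 1 (l(T) = T/T = 1)
(l(2)*((-1 - 2)*(7 - 5)))*(-4) - 1*(-1940) = (1*((-1 - 2)*(7 - 5)))*(-4) - 1*(-1940) = (1*(-3*2))*(-4) + 1940 = (1*(-6))*(-4) + 1940 = -6*(-4) + 1940 = 24 + 1940 = 1964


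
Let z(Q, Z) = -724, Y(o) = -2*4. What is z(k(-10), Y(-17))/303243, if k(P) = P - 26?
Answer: -724/303243 ≈ -0.0023875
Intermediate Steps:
k(P) = -26 + P
Y(o) = -8
z(k(-10), Y(-17))/303243 = -724/303243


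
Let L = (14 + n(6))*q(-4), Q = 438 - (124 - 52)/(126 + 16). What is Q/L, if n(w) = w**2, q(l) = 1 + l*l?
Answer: 15531/30175 ≈ 0.51470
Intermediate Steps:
q(l) = 1 + l**2
Q = 31062/71 (Q = 438 - 72/142 = 438 - 1*36/71 = 438 - 36/71 = 31062/71 ≈ 437.49)
L = 850 (L = (14 + 6**2)*(1 + (-4)**2) = (14 + 36)*(1 + 16) = 50*17 = 850)
Q/L = (31062/71)/850 = (31062/71)*(1/850) = 15531/30175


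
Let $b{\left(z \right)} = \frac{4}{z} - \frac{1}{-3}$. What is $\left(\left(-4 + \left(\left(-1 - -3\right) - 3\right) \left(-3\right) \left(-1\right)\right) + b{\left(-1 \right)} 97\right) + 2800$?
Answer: $\frac{7312}{3} \approx 2437.3$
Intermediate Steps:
$b{\left(z \right)} = \frac{1}{3} + \frac{4}{z}$ ($b{\left(z \right)} = \frac{4}{z} - - \frac{1}{3} = \frac{4}{z} + \frac{1}{3} = \frac{1}{3} + \frac{4}{z}$)
$\left(\left(-4 + \left(\left(-1 - -3\right) - 3\right) \left(-3\right) \left(-1\right)\right) + b{\left(-1 \right)} 97\right) + 2800 = \left(\left(-4 + \left(\left(-1 - -3\right) - 3\right) \left(-3\right) \left(-1\right)\right) + \frac{12 - 1}{3 \left(-1\right)} 97\right) + 2800 = \left(\left(-4 + \left(\left(-1 + 3\right) - 3\right) \left(-3\right) \left(-1\right)\right) + \frac{1}{3} \left(-1\right) 11 \cdot 97\right) + 2800 = \left(\left(-4 + \left(2 - 3\right) \left(-3\right) \left(-1\right)\right) - \frac{1067}{3}\right) + 2800 = \left(\left(-4 + \left(-1\right) \left(-3\right) \left(-1\right)\right) - \frac{1067}{3}\right) + 2800 = \left(\left(-4 + 3 \left(-1\right)\right) - \frac{1067}{3}\right) + 2800 = \left(\left(-4 - 3\right) - \frac{1067}{3}\right) + 2800 = \left(-7 - \frac{1067}{3}\right) + 2800 = - \frac{1088}{3} + 2800 = \frac{7312}{3}$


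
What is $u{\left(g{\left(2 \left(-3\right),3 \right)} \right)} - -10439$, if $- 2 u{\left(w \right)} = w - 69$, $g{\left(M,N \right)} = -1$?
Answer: $10474$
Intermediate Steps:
$u{\left(w \right)} = \frac{69}{2} - \frac{w}{2}$ ($u{\left(w \right)} = - \frac{w - 69}{2} = - \frac{-69 + w}{2} = \frac{69}{2} - \frac{w}{2}$)
$u{\left(g{\left(2 \left(-3\right),3 \right)} \right)} - -10439 = \left(\frac{69}{2} - - \frac{1}{2}\right) - -10439 = \left(\frac{69}{2} + \frac{1}{2}\right) + 10439 = 35 + 10439 = 10474$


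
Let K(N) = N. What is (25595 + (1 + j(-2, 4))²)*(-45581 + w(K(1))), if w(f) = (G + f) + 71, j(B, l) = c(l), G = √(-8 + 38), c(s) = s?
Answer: -1165940580 + 25620*√30 ≈ -1.1658e+9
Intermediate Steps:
G = √30 ≈ 5.4772
j(B, l) = l
w(f) = 71 + f + √30 (w(f) = (√30 + f) + 71 = (f + √30) + 71 = 71 + f + √30)
(25595 + (1 + j(-2, 4))²)*(-45581 + w(K(1))) = (25595 + (1 + 4)²)*(-45581 + (71 + 1 + √30)) = (25595 + 5²)*(-45581 + (72 + √30)) = (25595 + 25)*(-45509 + √30) = 25620*(-45509 + √30) = -1165940580 + 25620*√30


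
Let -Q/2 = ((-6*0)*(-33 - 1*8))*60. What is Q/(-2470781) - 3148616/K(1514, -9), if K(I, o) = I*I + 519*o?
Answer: -3148616/2287525 ≈ -1.3764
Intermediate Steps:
K(I, o) = I² + 519*o
Q = 0 (Q = -2*(-6*0)*(-33 - 1*8)*60 = -2*0*(-33 - 8)*60 = -2*0*(-41)*60 = -0*60 = -2*0 = 0)
Q/(-2470781) - 3148616/K(1514, -9) = 0/(-2470781) - 3148616/(1514² + 519*(-9)) = 0*(-1/2470781) - 3148616/(2292196 - 4671) = 0 - 3148616/2287525 = -3148616/2287525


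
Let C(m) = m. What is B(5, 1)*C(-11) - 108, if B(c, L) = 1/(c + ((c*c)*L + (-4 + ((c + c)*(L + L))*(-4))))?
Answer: -5821/54 ≈ -107.80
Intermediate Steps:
B(c, L) = 1/(-4 + c + L*c² - 16*L*c) (B(c, L) = 1/(c + (c²*L + (-4 + ((2*c)*(2*L))*(-4)))) = 1/(c + (L*c² + (-4 + (4*L*c)*(-4)))) = 1/(c + (L*c² + (-4 - 16*L*c))) = 1/(c + (-4 + L*c² - 16*L*c)) = 1/(-4 + c + L*c² - 16*L*c))
B(5, 1)*C(-11) - 108 = -11/(-4 + 5 + 1*5² - 16*1*5) - 108 = -11/(-4 + 5 + 1*25 - 80) - 108 = -11/(-4 + 5 + 25 - 80) - 108 = -11/(-54) - 108 = -1/54*(-11) - 108 = 11/54 - 108 = -5821/54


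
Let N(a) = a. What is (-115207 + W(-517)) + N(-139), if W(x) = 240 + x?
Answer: -115623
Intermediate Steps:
(-115207 + W(-517)) + N(-139) = (-115207 + (240 - 517)) - 139 = (-115207 - 277) - 139 = -115484 - 139 = -115623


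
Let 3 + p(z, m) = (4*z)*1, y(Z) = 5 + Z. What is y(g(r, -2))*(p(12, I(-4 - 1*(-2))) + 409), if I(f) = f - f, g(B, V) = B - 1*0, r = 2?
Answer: 3178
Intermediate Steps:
g(B, V) = B (g(B, V) = B + 0 = B)
I(f) = 0
p(z, m) = -3 + 4*z (p(z, m) = -3 + (4*z)*1 = -3 + 4*z)
y(g(r, -2))*(p(12, I(-4 - 1*(-2))) + 409) = (5 + 2)*((-3 + 4*12) + 409) = 7*((-3 + 48) + 409) = 7*(45 + 409) = 7*454 = 3178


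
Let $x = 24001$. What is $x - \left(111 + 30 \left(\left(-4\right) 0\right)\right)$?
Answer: $23890$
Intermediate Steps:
$x - \left(111 + 30 \left(\left(-4\right) 0\right)\right) = 24001 - \left(111 + 30 \left(\left(-4\right) 0\right)\right) = 24001 - 111 = 23890$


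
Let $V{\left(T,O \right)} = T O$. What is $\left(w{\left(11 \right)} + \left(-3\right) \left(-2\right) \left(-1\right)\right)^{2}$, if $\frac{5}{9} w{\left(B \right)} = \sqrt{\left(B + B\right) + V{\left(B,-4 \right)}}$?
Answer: $- \frac{882}{25} - \frac{108 i \sqrt{22}}{5} \approx -35.28 - 101.31 i$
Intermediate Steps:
$V{\left(T,O \right)} = O T$
$w{\left(B \right)} = \frac{9 \sqrt{2} \sqrt{- B}}{5}$ ($w{\left(B \right)} = \frac{9 \sqrt{\left(B + B\right) - 4 B}}{5} = \frac{9 \sqrt{2 B - 4 B}}{5} = \frac{9 \sqrt{- 2 B}}{5} = \frac{9 \sqrt{2} \sqrt{- B}}{5}$)
$\left(w{\left(11 \right)} + \left(-3\right) \left(-2\right) \left(-1\right)\right)^{2} = \left(\frac{9 \sqrt{2} \sqrt{\left(-1\right) 11}}{5} + \left(-3\right) \left(-2\right) \left(-1\right)\right)^{2} = \left(\frac{9 \sqrt{2} \sqrt{-11}}{5} + 6 \left(-1\right)\right)^{2} = \left(\frac{9 \sqrt{2} i \sqrt{11}}{5} - 6\right)^{2} = \left(\frac{9 i \sqrt{22}}{5} - 6\right)^{2} = \left(-6 + \frac{9 i \sqrt{22}}{5}\right)^{2}$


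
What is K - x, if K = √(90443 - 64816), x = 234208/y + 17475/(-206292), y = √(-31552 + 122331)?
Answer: 5825/68764 + 7*√523 - 18016*√90779/6983 ≈ -617.17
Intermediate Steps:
y = √90779 ≈ 301.30
x = -5825/68764 + 18016*√90779/6983 (x = 234208/(√90779) + 17475/(-206292) = 234208*(√90779/90779) + 17475*(-1/206292) = 18016*√90779/6983 - 5825/68764 = -5825/68764 + 18016*√90779/6983 ≈ 777.25)
K = 7*√523 (K = √25627 = 7*√523 ≈ 160.08)
K - x = 7*√523 - (-5825/68764 + 18016*√90779/6983) = 7*√523 + (5825/68764 - 18016*√90779/6983) = 5825/68764 + 7*√523 - 18016*√90779/6983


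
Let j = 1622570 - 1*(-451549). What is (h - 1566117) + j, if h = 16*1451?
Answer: 531218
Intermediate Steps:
j = 2074119 (j = 1622570 + 451549 = 2074119)
h = 23216
(h - 1566117) + j = (23216 - 1566117) + 2074119 = -1542901 + 2074119 = 531218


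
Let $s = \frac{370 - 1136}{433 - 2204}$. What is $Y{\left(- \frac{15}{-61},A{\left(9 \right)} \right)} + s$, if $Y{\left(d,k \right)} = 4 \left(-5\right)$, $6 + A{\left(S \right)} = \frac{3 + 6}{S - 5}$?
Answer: $- \frac{34654}{1771} \approx -19.567$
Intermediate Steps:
$s = \frac{766}{1771}$ ($s = - \frac{766}{-1771} = \left(-766\right) \left(- \frac{1}{1771}\right) = \frac{766}{1771} \approx 0.43252$)
$A{\left(S \right)} = -6 + \frac{9}{-5 + S}$ ($A{\left(S \right)} = -6 + \frac{3 + 6}{S - 5} = -6 + \frac{9}{-5 + S}$)
$Y{\left(d,k \right)} = -20$
$Y{\left(- \frac{15}{-61},A{\left(9 \right)} \right)} + s = -20 + \frac{766}{1771} = - \frac{34654}{1771}$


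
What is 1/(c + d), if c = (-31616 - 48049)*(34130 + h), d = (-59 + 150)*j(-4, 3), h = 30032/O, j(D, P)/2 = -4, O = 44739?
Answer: -14913/40548755025274 ≈ -3.6778e-10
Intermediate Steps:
j(D, P) = -8 (j(D, P) = 2*(-4) = -8)
h = 30032/44739 ≈ 0.67127
d = -728 (d = (-59 + 150)*(-8) = 91*(-8) = -728)
c = -40548744168610/14913 (c = (-31616 - 48049)*(34130 + 30032/44739) = -79665*1526972102/44739 = -40548744168610/14913 ≈ -2.7190e+9)
1/(c + d) = 1/(-40548744168610/14913 - 728) = 1/(-40548755025274/14913) = -14913/40548755025274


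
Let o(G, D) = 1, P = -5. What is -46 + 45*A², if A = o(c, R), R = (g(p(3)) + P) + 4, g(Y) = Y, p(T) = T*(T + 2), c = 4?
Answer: -1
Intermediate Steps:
p(T) = T*(2 + T)
R = 14 (R = (3*(2 + 3) - 5) + 4 = (3*5 - 5) + 4 = (15 - 5) + 4 = 10 + 4 = 14)
A = 1
-46 + 45*A² = -46 + 45*1² = -46 + 45*1 = -46 + 45 = -1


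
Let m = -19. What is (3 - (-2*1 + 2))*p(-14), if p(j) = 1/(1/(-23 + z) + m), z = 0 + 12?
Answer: -11/70 ≈ -0.15714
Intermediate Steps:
z = 12
p(j) = -11/210 (p(j) = 1/(1/(-23 + 12) - 19) = 1/(1/(-11) - 19) = 1/(-1/11 - 19) = 1/(-210/11) = -11/210)
(3 - (-2*1 + 2))*p(-14) = (3 - (-2*1 + 2))*(-11/210) = (3 - (-2 + 2))*(-11/210) = (3 - 1*0)*(-11/210) = (3 + 0)*(-11/210) = 3*(-11/210) = -11/70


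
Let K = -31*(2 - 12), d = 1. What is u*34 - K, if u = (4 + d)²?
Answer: 540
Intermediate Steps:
u = 25 (u = (4 + 1)² = 5² = 25)
K = 310 (K = -31*(-10) = 310)
u*34 - K = 25*34 - 1*310 = 850 - 310 = 540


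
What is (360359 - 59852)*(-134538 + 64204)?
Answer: -21135859338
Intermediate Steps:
(360359 - 59852)*(-134538 + 64204) = 300507*(-70334) = -21135859338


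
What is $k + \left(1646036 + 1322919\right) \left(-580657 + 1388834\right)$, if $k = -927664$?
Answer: $2399440217371$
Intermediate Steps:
$k + \left(1646036 + 1322919\right) \left(-580657 + 1388834\right) = -927664 + \left(1646036 + 1322919\right) \left(-580657 + 1388834\right) = -927664 + 2968955 \cdot 808177 = -927664 + 2399441145035 = 2399440217371$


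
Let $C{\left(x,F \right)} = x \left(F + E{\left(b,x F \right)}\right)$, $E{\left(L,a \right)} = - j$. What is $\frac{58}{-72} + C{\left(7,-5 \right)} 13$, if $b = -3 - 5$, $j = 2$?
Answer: $- \frac{22961}{36} \approx -637.81$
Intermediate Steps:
$b = -8$
$E{\left(L,a \right)} = -2$ ($E{\left(L,a \right)} = \left(-1\right) 2 = -2$)
$C{\left(x,F \right)} = x \left(-2 + F\right)$ ($C{\left(x,F \right)} = x \left(F - 2\right) = x \left(-2 + F\right)$)
$\frac{58}{-72} + C{\left(7,-5 \right)} 13 = \frac{58}{-72} + 7 \left(-2 - 5\right) 13 = 58 \left(- \frac{1}{72}\right) + 7 \left(-7\right) 13 = - \frac{29}{36} - 637 = - \frac{22961}{36}$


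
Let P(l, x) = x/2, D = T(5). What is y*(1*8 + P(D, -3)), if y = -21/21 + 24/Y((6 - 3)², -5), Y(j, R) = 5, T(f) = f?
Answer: 247/10 ≈ 24.700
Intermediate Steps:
D = 5
P(l, x) = x/2 (P(l, x) = x*(½) = x/2)
y = 19/5 (y = -21/21 + 24/5 = -21*1/21 + 24*(⅕) = -1 + 24/5 = 19/5 ≈ 3.8000)
y*(1*8 + P(D, -3)) = 19*(1*8 + (½)*(-3))/5 = 19*(8 - 3/2)/5 = (19/5)*(13/2) = 247/10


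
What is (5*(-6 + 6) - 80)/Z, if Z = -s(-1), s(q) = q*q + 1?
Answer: 40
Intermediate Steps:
s(q) = 1 + q² (s(q) = q² + 1 = 1 + q²)
Z = -2 (Z = -(1 + (-1)²) = -(1 + 1) = -1*2 = -2)
(5*(-6 + 6) - 80)/Z = (5*(-6 + 6) - 80)/(-2) = -(5*0 - 80)/2 = -(0 - 80)/2 = -½*(-80) = 40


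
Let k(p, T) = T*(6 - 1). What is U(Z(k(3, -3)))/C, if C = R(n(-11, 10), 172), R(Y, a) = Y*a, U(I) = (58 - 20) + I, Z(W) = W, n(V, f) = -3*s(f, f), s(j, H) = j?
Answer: -23/5160 ≈ -0.0044574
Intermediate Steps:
k(p, T) = 5*T (k(p, T) = T*5 = 5*T)
n(V, f) = -3*f
U(I) = 38 + I
C = -5160 (C = -3*10*172 = -30*172 = -5160)
U(Z(k(3, -3)))/C = (38 + 5*(-3))/(-5160) = (38 - 15)*(-1/5160) = 23*(-1/5160) = -23/5160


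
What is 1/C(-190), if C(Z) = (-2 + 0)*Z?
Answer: 1/380 ≈ 0.0026316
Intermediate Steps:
C(Z) = -2*Z
1/C(-190) = 1/(-2*(-190)) = 1/380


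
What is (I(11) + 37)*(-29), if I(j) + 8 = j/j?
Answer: -870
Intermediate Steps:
I(j) = -7 (I(j) = -8 + j/j = -8 + 1 = -7)
(I(11) + 37)*(-29) = (-7 + 37)*(-29) = 30*(-29) = -870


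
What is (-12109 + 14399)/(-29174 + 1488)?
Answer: -1145/13843 ≈ -0.082713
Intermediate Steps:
(-12109 + 14399)/(-29174 + 1488) = 2290/(-27686) = 2290*(-1/27686) = -1145/13843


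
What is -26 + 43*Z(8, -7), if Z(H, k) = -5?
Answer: -241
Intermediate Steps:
-26 + 43*Z(8, -7) = -26 + 43*(-5) = -26 - 215 = -241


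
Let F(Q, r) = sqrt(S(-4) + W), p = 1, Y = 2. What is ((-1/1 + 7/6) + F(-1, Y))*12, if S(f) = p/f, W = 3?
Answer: 2 + 6*sqrt(11) ≈ 21.900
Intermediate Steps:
S(f) = 1/f
F(Q, r) = sqrt(11)/2 (F(Q, r) = sqrt(1/(-4) + 3) = sqrt(-1/4 + 3) = sqrt(11/4) = sqrt(11)/2)
((-1/1 + 7/6) + F(-1, Y))*12 = ((-1/1 + 7/6) + sqrt(11)/2)*12 = ((-1*1 + 7*(1/6)) + sqrt(11)/2)*12 = ((-1 + 7/6) + sqrt(11)/2)*12 = (1/6 + sqrt(11)/2)*12 = 2 + 6*sqrt(11)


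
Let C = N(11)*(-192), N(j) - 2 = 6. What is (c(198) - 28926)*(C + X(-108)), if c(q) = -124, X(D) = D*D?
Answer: -294218400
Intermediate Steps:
N(j) = 8 (N(j) = 2 + 6 = 8)
X(D) = D²
C = -1536 (C = 8*(-192) = -1536)
(c(198) - 28926)*(C + X(-108)) = (-124 - 28926)*(-1536 + (-108)²) = -29050*(-1536 + 11664) = -29050*10128 = -294218400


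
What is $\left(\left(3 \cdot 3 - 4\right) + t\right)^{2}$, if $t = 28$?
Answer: $1089$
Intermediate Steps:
$\left(\left(3 \cdot 3 - 4\right) + t\right)^{2} = \left(\left(3 \cdot 3 - 4\right) + 28\right)^{2} = \left(\left(9 - 4\right) + 28\right)^{2} = \left(5 + 28\right)^{2} = 33^{2} = 1089$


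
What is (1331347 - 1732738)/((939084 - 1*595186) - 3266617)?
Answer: 401391/2922719 ≈ 0.13733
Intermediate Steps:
(1331347 - 1732738)/((939084 - 1*595186) - 3266617) = -401391/((939084 - 595186) - 3266617) = -401391/(343898 - 3266617) = -401391/(-2922719) = -401391*(-1/2922719) = 401391/2922719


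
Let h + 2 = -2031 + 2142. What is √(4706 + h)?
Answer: 3*√535 ≈ 69.390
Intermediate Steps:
h = 109 (h = -2 + (-2031 + 2142) = -2 + 111 = 109)
√(4706 + h) = √(4706 + 109) = √4815 = 3*√535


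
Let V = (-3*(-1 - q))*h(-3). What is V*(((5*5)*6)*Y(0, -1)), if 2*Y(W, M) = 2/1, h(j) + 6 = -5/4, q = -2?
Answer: 6525/2 ≈ 3262.5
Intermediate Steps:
h(j) = -29/4 (h(j) = -6 - 5/4 = -29/4)
Y(W, M) = 1 (Y(W, M) = (2/1)/2 = (2*1)/2 = (½)*2 = 1)
V = 87/4 (V = -3*(-1 - 1*(-2))*(-29/4) = -3*(-1 + 2)*(-29/4) = -3*1*(-29/4) = -3*(-29/4) = 87/4 ≈ 21.750)
V*(((5*5)*6)*Y(0, -1)) = 87*(((5*5)*6)*1)/4 = 87*((25*6)*1)/4 = 87*(150*1)/4 = (87/4)*150 = 6525/2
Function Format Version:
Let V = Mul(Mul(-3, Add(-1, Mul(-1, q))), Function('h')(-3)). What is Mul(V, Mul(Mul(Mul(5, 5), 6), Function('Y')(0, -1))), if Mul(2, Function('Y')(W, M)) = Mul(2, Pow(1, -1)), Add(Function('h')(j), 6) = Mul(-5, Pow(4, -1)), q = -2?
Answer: Rational(6525, 2) ≈ 3262.5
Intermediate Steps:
Function('h')(j) = Rational(-29, 4) (Function('h')(j) = Add(-6, Mul(-5, Pow(4, -1))) = Add(-6, Mul(-5, Rational(1, 4))) = Add(-6, Rational(-5, 4)) = Rational(-29, 4))
Function('Y')(W, M) = 1 (Function('Y')(W, M) = Mul(Rational(1, 2), Mul(2, Pow(1, -1))) = Mul(Rational(1, 2), Mul(2, 1)) = Mul(Rational(1, 2), 2) = 1)
V = Rational(87, 4) (V = Mul(Mul(-3, Add(-1, Mul(-1, -2))), Rational(-29, 4)) = Mul(Mul(-3, Add(-1, 2)), Rational(-29, 4)) = Mul(Mul(-3, 1), Rational(-29, 4)) = Mul(-3, Rational(-29, 4)) = Rational(87, 4) ≈ 21.750)
Mul(V, Mul(Mul(Mul(5, 5), 6), Function('Y')(0, -1))) = Mul(Rational(87, 4), Mul(Mul(Mul(5, 5), 6), 1)) = Mul(Rational(87, 4), Mul(Mul(25, 6), 1)) = Mul(Rational(87, 4), Mul(150, 1)) = Mul(Rational(87, 4), 150) = Rational(6525, 2)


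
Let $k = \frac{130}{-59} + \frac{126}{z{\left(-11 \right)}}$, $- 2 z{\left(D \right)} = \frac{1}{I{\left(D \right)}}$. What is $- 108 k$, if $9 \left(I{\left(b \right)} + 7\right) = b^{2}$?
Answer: $\frac{10362168}{59} \approx 1.7563 \cdot 10^{5}$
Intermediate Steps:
$I{\left(b \right)} = -7 + \frac{b^{2}}{9}$
$z{\left(D \right)} = - \frac{1}{2 \left(-7 + \frac{D^{2}}{9}\right)}$
$k = - \frac{95946}{59}$ ($k = \frac{130}{-59} + \frac{126}{\left(-9\right) \frac{1}{-126 + 2 \left(-11\right)^{2}}} = 130 \left(- \frac{1}{59}\right) + \frac{126}{\left(-9\right) \frac{1}{-126 + 2 \cdot 121}} = - \frac{130}{59} + \frac{126}{\left(-9\right) \frac{1}{-126 + 242}} = - \frac{130}{59} + \frac{126}{\left(-9\right) \frac{1}{116}} = - \frac{130}{59} + \frac{126}{- \frac{9}{116}} = - \frac{130}{59} + 126 \left(- \frac{116}{9}\right) = - \frac{130}{59} - 1624 = - \frac{95946}{59} \approx -1626.2$)
$- 108 k = \left(-108\right) \left(- \frac{95946}{59}\right) = \frac{10362168}{59}$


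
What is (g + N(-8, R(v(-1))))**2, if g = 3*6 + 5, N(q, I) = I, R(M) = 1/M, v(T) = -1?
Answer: 484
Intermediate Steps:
g = 23 (g = 18 + 5 = 23)
(g + N(-8, R(v(-1))))**2 = (23 + 1/(-1))**2 = (23 - 1)**2 = 22**2 = 484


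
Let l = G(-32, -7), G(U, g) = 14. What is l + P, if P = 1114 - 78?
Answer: 1050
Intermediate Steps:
l = 14
P = 1036
l + P = 14 + 1036 = 1050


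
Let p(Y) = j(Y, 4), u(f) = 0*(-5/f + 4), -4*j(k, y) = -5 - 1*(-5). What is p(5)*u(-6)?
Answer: 0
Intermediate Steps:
j(k, y) = 0 (j(k, y) = -(-5 - 1*(-5))/4 = -(-5 + 5)/4 = -¼*0 = 0)
u(f) = 0 (u(f) = 0*(4 - 5/f) = 0)
p(Y) = 0
p(5)*u(-6) = 0*0 = 0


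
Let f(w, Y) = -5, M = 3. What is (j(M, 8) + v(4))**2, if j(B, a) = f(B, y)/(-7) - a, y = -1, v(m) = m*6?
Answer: 13689/49 ≈ 279.37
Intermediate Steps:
v(m) = 6*m
j(B, a) = 5/7 - a (j(B, a) = -5/(-7) - a = -5*(-1/7) - a = 5/7 - a)
(j(M, 8) + v(4))**2 = ((5/7 - 1*8) + 6*4)**2 = ((5/7 - 8) + 24)**2 = (-51/7 + 24)**2 = (117/7)**2 = 13689/49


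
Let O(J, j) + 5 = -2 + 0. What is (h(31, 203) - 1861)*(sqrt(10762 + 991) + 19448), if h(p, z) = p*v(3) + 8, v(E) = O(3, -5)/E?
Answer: -112331648/3 - 5776*sqrt(11753)/3 ≈ -3.7653e+7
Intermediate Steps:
O(J, j) = -7 (O(J, j) = -5 + (-2 + 0) = -5 - 2 = -7)
v(E) = -7/E
h(p, z) = 8 - 7*p/3 (h(p, z) = p*(-7/3) + 8 = -7*p/3 + 8 = 8 - 7*p/3)
(h(31, 203) - 1861)*(sqrt(10762 + 991) + 19448) = ((8 - 7/3*31) - 1861)*(sqrt(10762 + 991) + 19448) = ((8 - 217/3) - 1861)*(sqrt(11753) + 19448) = (-193/3 - 1861)*(19448 + sqrt(11753)) = -5776*(19448 + sqrt(11753))/3 = -112331648/3 - 5776*sqrt(11753)/3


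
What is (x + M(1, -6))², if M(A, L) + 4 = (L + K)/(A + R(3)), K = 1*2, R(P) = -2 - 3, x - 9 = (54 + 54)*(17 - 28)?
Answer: 1397124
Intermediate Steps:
x = -1179 (x = 9 + (54 + 54)*(17 - 28) = 9 + 108*(-11) = 9 - 1188 = -1179)
R(P) = -5
K = 2
M(A, L) = -4 + (2 + L)/(-5 + A) (M(A, L) = -4 + (L + 2)/(A - 5) = -4 + (2 + L)/(-5 + A))
(x + M(1, -6))² = (-1179 + (22 - 6 - 4*1)/(-5 + 1))² = (-1179 + (22 - 6 - 4)/(-4))² = (-1179 - ¼*12)² = (-1179 - 3)² = (-1182)² = 1397124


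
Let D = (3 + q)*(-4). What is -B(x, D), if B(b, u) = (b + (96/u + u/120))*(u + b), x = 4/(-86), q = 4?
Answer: -6730887/64715 ≈ -104.01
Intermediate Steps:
D = -28 (D = (3 + 4)*(-4) = 7*(-4) = -28)
x = -2/43 (x = 4*(-1/86) = -2/43 ≈ -0.046512)
B(b, u) = (b + u)*(b + 96/u + u/120) (B(b, u) = (b + (96/u + u*(1/120)))*(b + u) = (b + (96/u + u/120))*(b + u) = (b + 96/u + u/120)*(b + u) = (b + u)*(b + 96/u + u/120))
-B(x, D) = -(96 + (-2/43)² + (1/120)*(-28)² + 96*(-2/43)/(-28) + (121/120)*(-2/43)*(-28)) = -(96 + 4/1849 + (1/120)*784 + 96*(-2/43)*(-1/28) + 847/645) = -(96 + 4/1849 + 98/15 + 48/301 + 847/645) = -1*6730887/64715 = -6730887/64715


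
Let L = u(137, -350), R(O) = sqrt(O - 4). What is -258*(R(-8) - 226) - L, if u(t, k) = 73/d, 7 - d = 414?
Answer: 23731429/407 - 516*I*sqrt(3) ≈ 58308.0 - 893.74*I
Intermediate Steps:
d = -407 (d = 7 - 1*414 = 7 - 414 = -407)
u(t, k) = -73/407 (u(t, k) = 73/(-407) = 73*(-1/407) = -73/407)
R(O) = sqrt(-4 + O)
L = -73/407 ≈ -0.17936
-258*(R(-8) - 226) - L = -258*(sqrt(-4 - 8) - 226) - 1*(-73/407) = -258*(sqrt(-12) - 226) + 73/407 = -258*(2*I*sqrt(3) - 226) + 73/407 = -258*(-226 + 2*I*sqrt(3)) + 73/407 = (58308 - 516*I*sqrt(3)) + 73/407 = 23731429/407 - 516*I*sqrt(3)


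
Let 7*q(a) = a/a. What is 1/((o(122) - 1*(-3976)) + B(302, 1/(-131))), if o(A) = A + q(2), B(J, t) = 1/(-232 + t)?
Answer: 212751/871883074 ≈ 0.00024401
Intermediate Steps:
q(a) = ⅐ (q(a) = (a/a)/7 = (⅐)*1 = ⅐)
o(A) = ⅐ + A (o(A) = A + ⅐ = ⅐ + A)
1/((o(122) - 1*(-3976)) + B(302, 1/(-131))) = 1/(((⅐ + 122) - 1*(-3976)) + 1/(-232 + 1/(-131))) = 1/((855/7 + 3976) + 1/(-232 - 1/131)) = 1/(28687/7 + 1/(-30393/131)) = 1/(28687/7 - 131/30393) = 1/(871883074/212751) = 212751/871883074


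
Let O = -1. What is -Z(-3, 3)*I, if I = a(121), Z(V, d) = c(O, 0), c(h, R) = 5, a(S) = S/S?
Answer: -5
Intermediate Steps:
a(S) = 1
Z(V, d) = 5
I = 1
-Z(-3, 3)*I = -5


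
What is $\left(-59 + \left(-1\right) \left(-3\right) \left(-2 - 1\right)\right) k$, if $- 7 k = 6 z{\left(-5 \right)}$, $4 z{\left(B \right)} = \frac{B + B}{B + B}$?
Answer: $\frac{102}{7} \approx 14.571$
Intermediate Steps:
$z{\left(B \right)} = \frac{1}{4}$ ($z{\left(B \right)} = \frac{\left(B + B\right) \frac{1}{B + B}}{4} = \frac{2 B \frac{1}{2 B}}{4} = \frac{1}{4} \cdot 1 = \frac{1}{4}$)
$k = - \frac{3}{14}$ ($k = - \frac{6 \cdot \frac{1}{4}}{7} = \left(- \frac{1}{7}\right) \frac{3}{2} = - \frac{3}{14} \approx -0.21429$)
$\left(-59 + \left(-1\right) \left(-3\right) \left(-2 - 1\right)\right) k = \left(-59 + \left(-1\right) \left(-3\right) \left(-2 - 1\right)\right) \left(- \frac{3}{14}\right) = \left(-59 + 3 \left(-3\right)\right) \left(- \frac{3}{14}\right) = \left(-59 - 9\right) \left(- \frac{3}{14}\right) = \left(-68\right) \left(- \frac{3}{14}\right) = \frac{102}{7}$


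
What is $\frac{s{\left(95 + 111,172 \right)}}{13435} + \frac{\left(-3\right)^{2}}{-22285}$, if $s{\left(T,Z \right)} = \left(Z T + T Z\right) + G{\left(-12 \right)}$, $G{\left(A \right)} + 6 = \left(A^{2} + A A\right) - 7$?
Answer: $\frac{63408468}{11975959} \approx 5.2946$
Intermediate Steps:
$G{\left(A \right)} = -13 + 2 A^{2}$ ($G{\left(A \right)} = -6 - \left(7 - A^{2} - A A\right) = -6 + \left(\left(A^{2} + A^{2}\right) - 7\right) = -6 + \left(2 A^{2} - 7\right) = -6 + \left(-7 + 2 A^{2}\right) = -13 + 2 A^{2}$)
$s{\left(T,Z \right)} = 275 + 2 T Z$ ($s{\left(T,Z \right)} = \left(Z T + T Z\right) - \left(13 - 2 \left(-12\right)^{2}\right) = \left(T Z + T Z\right) + \left(-13 + 2 \cdot 144\right) = 2 T Z + \left(-13 + 288\right) = 2 T Z + 275 = 275 + 2 T Z$)
$\frac{s{\left(95 + 111,172 \right)}}{13435} + \frac{\left(-3\right)^{2}}{-22285} = \frac{275 + 2 \left(95 + 111\right) 172}{13435} + \frac{\left(-3\right)^{2}}{-22285} = \left(275 + 2 \cdot 206 \cdot 172\right) \frac{1}{13435} + 9 \left(- \frac{1}{22285}\right) = \left(275 + 70864\right) \frac{1}{13435} - \frac{9}{22285} = 71139 \cdot \frac{1}{13435} - \frac{9}{22285} = \frac{71139}{13435} - \frac{9}{22285} = \frac{63408468}{11975959}$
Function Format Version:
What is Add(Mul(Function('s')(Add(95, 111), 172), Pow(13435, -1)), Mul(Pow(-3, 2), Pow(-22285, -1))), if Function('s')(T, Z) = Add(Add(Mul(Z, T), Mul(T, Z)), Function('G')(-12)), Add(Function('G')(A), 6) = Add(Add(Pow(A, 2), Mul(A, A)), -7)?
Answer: Rational(63408468, 11975959) ≈ 5.2946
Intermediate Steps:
Function('G')(A) = Add(-13, Mul(2, Pow(A, 2))) (Function('G')(A) = Add(-6, Add(Add(Pow(A, 2), Mul(A, A)), -7)) = Add(-6, Add(Add(Pow(A, 2), Pow(A, 2)), -7)) = Add(-6, Add(Mul(2, Pow(A, 2)), -7)) = Add(-6, Add(-7, Mul(2, Pow(A, 2)))) = Add(-13, Mul(2, Pow(A, 2))))
Function('s')(T, Z) = Add(275, Mul(2, T, Z)) (Function('s')(T, Z) = Add(Add(Mul(Z, T), Mul(T, Z)), Add(-13, Mul(2, Pow(-12, 2)))) = Add(Add(Mul(T, Z), Mul(T, Z)), Add(-13, Mul(2, 144))) = Add(Mul(2, T, Z), Add(-13, 288)) = Add(Mul(2, T, Z), 275) = Add(275, Mul(2, T, Z)))
Add(Mul(Function('s')(Add(95, 111), 172), Pow(13435, -1)), Mul(Pow(-3, 2), Pow(-22285, -1))) = Add(Mul(Add(275, Mul(2, Add(95, 111), 172)), Pow(13435, -1)), Mul(Pow(-3, 2), Pow(-22285, -1))) = Add(Mul(Add(275, Mul(2, 206, 172)), Rational(1, 13435)), Mul(9, Rational(-1, 22285))) = Add(Mul(Add(275, 70864), Rational(1, 13435)), Rational(-9, 22285)) = Add(Mul(71139, Rational(1, 13435)), Rational(-9, 22285)) = Add(Rational(71139, 13435), Rational(-9, 22285)) = Rational(63408468, 11975959)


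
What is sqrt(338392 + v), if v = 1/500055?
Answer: sqrt(84616612584135855)/500055 ≈ 581.71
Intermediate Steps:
v = 1/500055 ≈ 1.9998e-6
sqrt(338392 + v) = sqrt(338392 + 1/500055) = sqrt(169214611561/500055) = sqrt(84616612584135855)/500055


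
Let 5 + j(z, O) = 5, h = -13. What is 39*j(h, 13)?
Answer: 0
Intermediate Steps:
j(z, O) = 0 (j(z, O) = -5 + 5 = 0)
39*j(h, 13) = 39*0 = 0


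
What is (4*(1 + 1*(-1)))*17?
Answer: 0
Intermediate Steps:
(4*(1 + 1*(-1)))*17 = (4*(1 - 1))*17 = (4*0)*17 = 0*17 = 0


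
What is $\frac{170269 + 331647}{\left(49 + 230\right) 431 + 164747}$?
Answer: $\frac{125479}{71249} \approx 1.7611$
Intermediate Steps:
$\frac{170269 + 331647}{\left(49 + 230\right) 431 + 164747} = \frac{501916}{279 \cdot 431 + 164747} = \frac{501916}{120249 + 164747} = \frac{501916}{284996} = 501916 \cdot \frac{1}{284996} = \frac{125479}{71249}$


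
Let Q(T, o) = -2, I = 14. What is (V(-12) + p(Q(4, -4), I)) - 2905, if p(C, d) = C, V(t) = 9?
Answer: -2898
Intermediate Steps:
(V(-12) + p(Q(4, -4), I)) - 2905 = (9 - 2) - 2905 = 7 - 2905 = -2898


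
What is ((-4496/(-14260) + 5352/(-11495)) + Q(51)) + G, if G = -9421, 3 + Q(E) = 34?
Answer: -15392212310/1639187 ≈ -9390.2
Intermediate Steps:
Q(E) = 31 (Q(E) = -3 + 34 = 31)
((-4496/(-14260) + 5352/(-11495)) + Q(51)) + G = ((-4496/(-14260) + 5352/(-11495)) + 31) - 9421 = ((-4496*(-1/14260) + 5352*(-1/11495)) + 31) - 9421 = ((1124/3565 - 5352/11495) + 31) - 9421 = (-246380/1639187 + 31) - 9421 = 50568417/1639187 - 9421 = -15392212310/1639187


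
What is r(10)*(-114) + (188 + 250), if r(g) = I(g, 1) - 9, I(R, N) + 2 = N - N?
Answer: 1692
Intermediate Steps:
I(R, N) = -2 (I(R, N) = -2 + (N - N) = -2 + 0 = -2)
r(g) = -11 (r(g) = -2 - 9 = -11)
r(10)*(-114) + (188 + 250) = -11*(-114) + (188 + 250) = 1254 + 438 = 1692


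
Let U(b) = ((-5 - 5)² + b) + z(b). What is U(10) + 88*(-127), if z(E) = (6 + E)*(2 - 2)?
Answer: -11066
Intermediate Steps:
z(E) = 0 (z(E) = (6 + E)*0 = 0)
U(b) = 100 + b (U(b) = ((-5 - 5)² + b) + 0 = ((-10)² + b) + 0 = (100 + b) + 0 = 100 + b)
U(10) + 88*(-127) = (100 + 10) + 88*(-127) = 110 - 11176 = -11066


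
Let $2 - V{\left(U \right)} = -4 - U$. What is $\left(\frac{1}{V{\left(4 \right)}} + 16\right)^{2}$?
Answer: $\frac{25921}{100} \approx 259.21$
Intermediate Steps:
$V{\left(U \right)} = 6 + U$ ($V{\left(U \right)} = 2 - \left(-4 - U\right) = 2 + \left(4 + U\right) = 6 + U$)
$\left(\frac{1}{V{\left(4 \right)}} + 16\right)^{2} = \left(\frac{1}{6 + 4} + 16\right)^{2} = \left(\frac{1}{10} + 16\right)^{2} = \left(\frac{161}{10}\right)^{2} = \frac{25921}{100}$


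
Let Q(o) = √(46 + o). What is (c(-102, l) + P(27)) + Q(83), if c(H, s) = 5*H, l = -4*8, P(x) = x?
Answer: -483 + √129 ≈ -471.64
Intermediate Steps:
l = -32
(c(-102, l) + P(27)) + Q(83) = (5*(-102) + 27) + √(46 + 83) = (-510 + 27) + √129 = -483 + √129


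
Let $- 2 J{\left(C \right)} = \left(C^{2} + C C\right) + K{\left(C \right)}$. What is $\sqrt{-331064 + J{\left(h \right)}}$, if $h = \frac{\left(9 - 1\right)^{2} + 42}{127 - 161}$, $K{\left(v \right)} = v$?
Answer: $\frac{i \sqrt{382719418}}{34} \approx 575.39 i$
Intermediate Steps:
$h = - \frac{53}{17}$ ($h = \frac{8^{2} + 42}{-34} = \left(64 + 42\right) \left(- \frac{1}{34}\right) = 106 \left(- \frac{1}{34}\right) = - \frac{53}{17} \approx -3.1176$)
$J{\left(C \right)} = - C^{2} - \frac{C}{2}$ ($J{\left(C \right)} = - \frac{\left(C^{2} + C C\right) + C}{2} = - \frac{\left(C^{2} + C^{2}\right) + C}{2} = - \frac{2 C^{2} + C}{2} = - \frac{C + 2 C^{2}}{2} = - C^{2} - \frac{C}{2}$)
$\sqrt{-331064 + J{\left(h \right)}} = \sqrt{-331064 - - \frac{53 \left(\frac{1}{2} - \frac{53}{17}\right)}{17}} = \sqrt{-331064 - \left(- \frac{53}{17}\right) \left(- \frac{89}{34}\right)} = \sqrt{-331064 - \frac{4717}{578}} = \sqrt{- \frac{191359709}{578}} = \frac{i \sqrt{382719418}}{34}$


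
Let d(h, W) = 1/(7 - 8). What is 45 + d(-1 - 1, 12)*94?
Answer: -49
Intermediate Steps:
d(h, W) = -1 (d(h, W) = 1/(-1) = -1)
45 + d(-1 - 1, 12)*94 = 45 - 1*94 = 45 - 94 = -49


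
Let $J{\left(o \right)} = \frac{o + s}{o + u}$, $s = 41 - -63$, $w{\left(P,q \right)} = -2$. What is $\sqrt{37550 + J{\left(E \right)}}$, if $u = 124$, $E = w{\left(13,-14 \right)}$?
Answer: $\frac{\sqrt{139726661}}{61} \approx 193.78$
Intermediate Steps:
$E = -2$
$s = 104$ ($s = 41 + 63 = 104$)
$J{\left(o \right)} = \frac{104 + o}{124 + o}$ ($J{\left(o \right)} = \frac{o + 104}{o + 124} = \frac{104 + o}{124 + o}$)
$\sqrt{37550 + J{\left(E \right)}} = \sqrt{37550 + \frac{104 - 2}{124 - 2}} = \sqrt{37550 + \frac{1}{122} \cdot 102} = \sqrt{37550 + \frac{51}{61}} = \sqrt{\frac{2290601}{61}} = \frac{\sqrt{139726661}}{61}$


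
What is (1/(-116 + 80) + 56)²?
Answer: 4060225/1296 ≈ 3132.9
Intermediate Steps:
(1/(-116 + 80) + 56)² = (1/(-36) + 56)² = (-1/36 + 56)² = (2015/36)² = 4060225/1296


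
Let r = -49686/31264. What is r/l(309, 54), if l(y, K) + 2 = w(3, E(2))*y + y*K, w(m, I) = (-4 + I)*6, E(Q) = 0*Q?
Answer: -3549/20696768 ≈ -0.00017148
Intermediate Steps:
E(Q) = 0
w(m, I) = -24 + 6*I
l(y, K) = -2 - 24*y + K*y (l(y, K) = -2 + ((-24 + 6*0)*y + y*K) = -2 + ((-24 + 0)*y + K*y) = -2 + (-24*y + K*y) = -2 - 24*y + K*y)
r = -24843/15632 (r = -49686*1/31264 = -24843/15632 ≈ -1.5892)
r/l(309, 54) = -24843/(15632*(-2 - 24*309 + 54*309)) = -24843/(15632*(-2 - 7416 + 16686)) = -24843/15632/9268 = -24843/15632*1/9268 = -3549/20696768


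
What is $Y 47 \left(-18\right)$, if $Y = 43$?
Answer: $-36378$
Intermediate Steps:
$Y 47 \left(-18\right) = 43 \cdot 47 \left(-18\right) = 2021 \left(-18\right) = -36378$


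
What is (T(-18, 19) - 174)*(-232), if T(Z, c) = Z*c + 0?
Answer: 119712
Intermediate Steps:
T(Z, c) = Z*c
(T(-18, 19) - 174)*(-232) = (-18*19 - 174)*(-232) = (-342 - 174)*(-232) = -516*(-232) = 119712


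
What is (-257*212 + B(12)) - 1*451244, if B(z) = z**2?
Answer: -505584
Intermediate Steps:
(-257*212 + B(12)) - 1*451244 = (-257*212 + 12**2) - 1*451244 = (-54484 + 144) - 451244 = -54340 - 451244 = -505584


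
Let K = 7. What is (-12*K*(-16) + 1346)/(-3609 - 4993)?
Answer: -1345/4301 ≈ -0.31272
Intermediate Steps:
(-12*K*(-16) + 1346)/(-3609 - 4993) = (-12*7*(-16) + 1346)/(-3609 - 4993) = (-84*(-16) + 1346)/(-8602) = (1344 + 1346)*(-1/8602) = 2690*(-1/8602) = -1345/4301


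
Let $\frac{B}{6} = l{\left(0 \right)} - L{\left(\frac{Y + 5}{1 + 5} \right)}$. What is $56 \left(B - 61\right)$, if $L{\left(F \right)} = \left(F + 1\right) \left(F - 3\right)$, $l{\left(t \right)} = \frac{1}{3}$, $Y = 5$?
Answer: $- \frac{6328}{3} \approx -2109.3$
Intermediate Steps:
$l{\left(t \right)} = \frac{1}{3}$
$L{\left(F \right)} = \left(1 + F\right) \left(-3 + F\right)$
$B = \frac{70}{3}$ ($B = 6 \left(\frac{1}{3} - \left(-3 + \left(\frac{5 + 5}{1 + 5}\right)^{2} - 2 \frac{5 + 5}{1 + 5}\right)\right) = 6 \left(\frac{1}{3} - \left(-3 + \left(\frac{10}{6}\right)^{2} - 2 \cdot \frac{10}{6}\right)\right) = 6 \left(\frac{1}{3} - \left(-3 + \left(10 \cdot \frac{1}{6}\right)^{2} - 2 \cdot 10 \cdot \frac{1}{6}\right)\right) = 6 \left(\frac{1}{3} - \left(-3 + \left(\frac{5}{3}\right)^{2} - \frac{10}{3}\right)\right) = 6 \left(\frac{1}{3} - \left(-3 + \frac{25}{9} - \frac{10}{3}\right)\right) = 6 \left(\frac{1}{3} - - \frac{32}{9}\right) = 6 \left(\frac{1}{3} + \frac{32}{9}\right) = 6 \cdot \frac{35}{9} = \frac{70}{3} \approx 23.333$)
$56 \left(B - 61\right) = 56 \left(\frac{70}{3} - 61\right) = 56 \left(- \frac{113}{3}\right) = - \frac{6328}{3}$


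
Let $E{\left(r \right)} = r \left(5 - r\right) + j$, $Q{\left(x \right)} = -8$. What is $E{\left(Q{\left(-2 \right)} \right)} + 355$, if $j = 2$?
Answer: $253$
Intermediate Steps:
$E{\left(r \right)} = 2 + r \left(5 - r\right)$ ($E{\left(r \right)} = r \left(5 - r\right) + 2 = 2 + r \left(5 - r\right)$)
$E{\left(Q{\left(-2 \right)} \right)} + 355 = \left(2 - \left(-8\right)^{2} + 5 \left(-8\right)\right) + 355 = \left(2 - 64 - 40\right) + 355 = -102 + 355 = 253$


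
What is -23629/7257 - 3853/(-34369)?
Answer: -784143880/249415833 ≈ -3.1439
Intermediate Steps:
-23629/7257 - 3853/(-34369) = -23629*1/7257 - 3853*(-1/34369) = -23629/7257 + 3853/34369 = -784143880/249415833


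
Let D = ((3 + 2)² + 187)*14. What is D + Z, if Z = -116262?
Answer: -113294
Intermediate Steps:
D = 2968 (D = (5² + 187)*14 = (25 + 187)*14 = 212*14 = 2968)
D + Z = 2968 - 116262 = -113294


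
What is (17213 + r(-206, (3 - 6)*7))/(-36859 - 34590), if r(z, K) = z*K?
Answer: -3077/10207 ≈ -0.30146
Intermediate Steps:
r(z, K) = K*z
(17213 + r(-206, (3 - 6)*7))/(-36859 - 34590) = (17213 + ((3 - 6)*7)*(-206))/(-36859 - 34590) = (17213 - 3*7*(-206))/(-71449) = (17213 - 21*(-206))*(-1/71449) = (17213 + 4326)*(-1/71449) = 21539*(-1/71449) = -3077/10207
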